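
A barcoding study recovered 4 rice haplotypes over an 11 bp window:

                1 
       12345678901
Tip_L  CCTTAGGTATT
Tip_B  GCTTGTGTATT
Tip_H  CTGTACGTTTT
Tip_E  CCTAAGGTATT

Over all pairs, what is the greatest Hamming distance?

Pairwise Hamming distances:
  Tip_L vs Tip_B: 3
  Tip_L vs Tip_H: 4
  Tip_L vs Tip_E: 1
  Tip_B vs Tip_H: 6
  Tip_B vs Tip_E: 4
  Tip_H vs Tip_E: 5
The largest is 6, between Tip_B and Tip_H.

6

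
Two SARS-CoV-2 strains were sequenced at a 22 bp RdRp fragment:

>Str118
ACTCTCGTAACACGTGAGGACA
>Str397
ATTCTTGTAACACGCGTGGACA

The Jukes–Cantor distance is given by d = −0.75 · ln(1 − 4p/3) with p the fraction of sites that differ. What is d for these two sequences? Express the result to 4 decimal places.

Mismatches occur at site 2 (C↔T), site 6 (C↔T), site 15 (T↔C), site 17 (A↔T).
p = 4/22 = 0.181818.
d = −0.75 · ln(1 − (4/3)·0.181818) = −0.75 · ln(0.757576) = −0.75 · (-0.277631) = 0.2082.

0.2082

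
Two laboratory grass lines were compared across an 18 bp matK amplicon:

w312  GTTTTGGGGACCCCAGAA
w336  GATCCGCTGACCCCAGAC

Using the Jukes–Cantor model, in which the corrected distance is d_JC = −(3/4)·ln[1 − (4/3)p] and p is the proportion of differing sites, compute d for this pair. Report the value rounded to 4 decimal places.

Mismatches occur at site 2 (T/A), site 4 (T/C), site 5 (T/C), site 7 (G/C), site 8 (G/T), site 18 (A/C).
p = 6/18 = 0.333333.
d = −0.75 · ln(1 − (4/3)·0.333333) = −0.75 · ln(0.555556) = −0.75 · (-0.587786) = 0.4408.

0.4408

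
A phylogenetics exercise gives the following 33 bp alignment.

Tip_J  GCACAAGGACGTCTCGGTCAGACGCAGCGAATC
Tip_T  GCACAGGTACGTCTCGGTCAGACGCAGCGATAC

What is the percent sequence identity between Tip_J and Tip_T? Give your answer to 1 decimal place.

87.9%

Differing sites — 6:A/G; 8:G/T; 31:A/T; 32:T/A.
29 of the 33 sites match, so the percent identity is 29/33 × 100 = 87.9%.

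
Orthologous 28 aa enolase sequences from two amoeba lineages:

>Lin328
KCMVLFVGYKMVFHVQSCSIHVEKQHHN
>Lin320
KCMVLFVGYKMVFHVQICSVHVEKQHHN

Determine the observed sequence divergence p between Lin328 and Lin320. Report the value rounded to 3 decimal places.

Differing sites — 17:S/I; 20:I/V.
There are 2 differences over 28 sites, so p = 2/28 = 0.071.

0.071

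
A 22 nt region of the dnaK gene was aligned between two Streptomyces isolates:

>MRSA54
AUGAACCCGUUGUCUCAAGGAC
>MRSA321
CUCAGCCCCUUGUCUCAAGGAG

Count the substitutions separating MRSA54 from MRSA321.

Differing sites — 1:A/C; 3:G/C; 5:A/G; 9:G/C; 22:C/G.
That gives 5 mismatches out of 22 aligned sites, so the Hamming distance is 5.

5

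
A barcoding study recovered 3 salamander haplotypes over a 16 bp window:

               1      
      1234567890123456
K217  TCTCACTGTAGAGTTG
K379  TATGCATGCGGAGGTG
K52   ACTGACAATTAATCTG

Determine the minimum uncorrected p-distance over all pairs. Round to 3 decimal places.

0.438

Pairwise Hamming distances:
  K217 vs K379: 7
  K217 vs K52: 8
  K379 vs K52: 11
The smallest is 7 mismatches, between K217 and K379; p = 7/16 = 0.438.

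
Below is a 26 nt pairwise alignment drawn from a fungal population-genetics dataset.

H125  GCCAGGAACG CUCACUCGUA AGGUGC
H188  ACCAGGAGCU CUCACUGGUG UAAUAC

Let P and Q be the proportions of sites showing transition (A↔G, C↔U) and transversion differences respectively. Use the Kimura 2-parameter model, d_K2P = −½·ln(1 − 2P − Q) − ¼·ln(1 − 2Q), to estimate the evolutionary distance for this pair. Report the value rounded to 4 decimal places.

Differing sites — 1:G/A (Ti); 8:A/G (Ti); 10:G/U (Tv); 17:C/G (Tv); 20:A/G (Ti); 21:A/U (Tv); 22:G/A (Ti); 23:G/A (Ti); 25:G/A (Ti).
Of the 9 differences, 6 transitions and 3 transversions over 26 sites: P = 6/26 = 0.230769, Q = 3/26 = 0.115385.
d = −0.5·ln(0.423077) − 0.25·ln(0.769230) = −0.5·(-0.860201) − 0.25·(-0.262365) = 0.4957.

0.4957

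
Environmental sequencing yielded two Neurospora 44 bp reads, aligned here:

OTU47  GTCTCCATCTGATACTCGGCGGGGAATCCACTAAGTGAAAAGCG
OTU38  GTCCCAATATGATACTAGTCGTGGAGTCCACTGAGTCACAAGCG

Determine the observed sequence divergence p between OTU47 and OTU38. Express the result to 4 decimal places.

0.2273

Mismatches occur at site 4 (T↔C), site 6 (C↔A), site 9 (C↔A), site 17 (C↔A), site 19 (G↔T), site 22 (G↔T), site 26 (A↔G), site 33 (A↔G), site 37 (G↔C), site 39 (A↔C).
There are 10 differences over 44 sites, so p = 10/44 = 0.2273.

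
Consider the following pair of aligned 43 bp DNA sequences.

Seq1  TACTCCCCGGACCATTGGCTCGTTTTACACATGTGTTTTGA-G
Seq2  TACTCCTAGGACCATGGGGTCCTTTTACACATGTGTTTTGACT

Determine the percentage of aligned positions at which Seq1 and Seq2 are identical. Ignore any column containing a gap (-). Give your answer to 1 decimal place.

Excluding the 1 gap column leaves 42 comparable sites.
Mismatches occur at site 7 (C/T), site 8 (C/A), site 16 (T/G), site 19 (C/G), site 22 (G/C), site 43 (G/T).
36 of the 42 comparable sites match, so the percent identity is 36/42 × 100 = 85.7%.

85.7%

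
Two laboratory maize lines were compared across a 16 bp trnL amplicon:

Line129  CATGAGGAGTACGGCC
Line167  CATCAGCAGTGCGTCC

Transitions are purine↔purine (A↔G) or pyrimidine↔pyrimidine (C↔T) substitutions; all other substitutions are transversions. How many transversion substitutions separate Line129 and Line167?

Mismatches occur at site 4 (G/C, transversion), site 7 (G/C, transversion), site 11 (A/G, transition), site 14 (G/T, transversion).
Of the 4 differences, 1 transition and 3 transversions, so the answer is 3.

3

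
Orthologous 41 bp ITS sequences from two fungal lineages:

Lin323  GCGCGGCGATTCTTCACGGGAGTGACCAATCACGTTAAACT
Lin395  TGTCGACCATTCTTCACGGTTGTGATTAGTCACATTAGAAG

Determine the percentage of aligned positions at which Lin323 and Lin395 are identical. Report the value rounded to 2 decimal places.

65.85%

Differing sites — 1:G/T; 2:C/G; 3:G/T; 6:G/A; 8:G/C; 20:G/T; 21:A/T; 26:C/T; 27:C/T; 29:A/G; 34:G/A; 38:A/G; 40:C/A; 41:T/G.
27 of the 41 sites match, so the percent identity is 27/41 × 100 = 65.85%.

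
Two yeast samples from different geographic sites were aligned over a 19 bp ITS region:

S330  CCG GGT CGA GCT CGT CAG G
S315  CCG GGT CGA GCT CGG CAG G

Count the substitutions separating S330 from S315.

1

The sequences differ at position 15 (T/G).
That gives 1 mismatch out of 19 aligned sites, so the Hamming distance is 1.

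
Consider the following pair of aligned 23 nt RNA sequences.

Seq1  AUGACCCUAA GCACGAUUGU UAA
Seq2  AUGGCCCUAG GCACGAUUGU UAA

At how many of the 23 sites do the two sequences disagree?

2

The sequences differ at positions 4 (A/G), 10 (A/G).
That gives 2 mismatches out of 23 aligned sites, so the Hamming distance is 2.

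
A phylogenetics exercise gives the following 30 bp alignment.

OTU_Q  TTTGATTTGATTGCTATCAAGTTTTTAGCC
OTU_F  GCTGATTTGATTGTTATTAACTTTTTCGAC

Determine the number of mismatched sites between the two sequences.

7

Mismatches occur at site 1 (T→G), site 2 (T→C), site 14 (C→T), site 18 (C→T), site 21 (G→C), site 27 (A→C), site 29 (C→A).
That gives 7 mismatches out of 30 aligned sites, so the Hamming distance is 7.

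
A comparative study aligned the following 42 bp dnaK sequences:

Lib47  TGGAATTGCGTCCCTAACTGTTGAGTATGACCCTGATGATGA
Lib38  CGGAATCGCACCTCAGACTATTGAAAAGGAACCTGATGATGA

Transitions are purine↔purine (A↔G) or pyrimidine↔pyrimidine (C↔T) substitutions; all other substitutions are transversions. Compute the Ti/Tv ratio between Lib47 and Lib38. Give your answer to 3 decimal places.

Differing sites — 1:T/C (Ti); 7:T/C (Ti); 10:G/A (Ti); 11:T/C (Ti); 13:C/T (Ti); 15:T/A (Tv); 16:A/G (Ti); 20:G/A (Ti); 25:G/A (Ti); 26:T/A (Tv); 28:T/G (Tv); 31:C/A (Tv).
Of the 12 differences, 8 transitions and 4 transversions, so Ti/Tv = 8/4 = 2.000.

2.000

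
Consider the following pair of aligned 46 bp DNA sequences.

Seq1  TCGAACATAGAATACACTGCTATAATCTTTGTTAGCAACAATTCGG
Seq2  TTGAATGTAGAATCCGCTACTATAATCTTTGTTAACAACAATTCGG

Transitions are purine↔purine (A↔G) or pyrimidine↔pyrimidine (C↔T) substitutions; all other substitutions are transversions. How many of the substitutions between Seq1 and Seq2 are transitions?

Mismatches occur at site 2 (C→T, transition), site 6 (C→T, transition), site 7 (A→G, transition), site 14 (A→C, transversion), site 16 (A→G, transition), site 19 (G→A, transition), site 35 (G→A, transition).
Of the 7 differences, 6 transitions and 1 transversion, so the answer is 6.

6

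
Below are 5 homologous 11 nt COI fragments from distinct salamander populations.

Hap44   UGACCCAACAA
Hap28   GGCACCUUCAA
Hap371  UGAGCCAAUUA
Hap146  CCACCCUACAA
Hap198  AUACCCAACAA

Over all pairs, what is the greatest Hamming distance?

Pairwise Hamming distances:
  Hap44 vs Hap28: 5
  Hap44 vs Hap371: 3
  Hap44 vs Hap146: 3
  Hap44 vs Hap198: 2
  Hap28 vs Hap371: 7
  Hap28 vs Hap146: 5
  Hap28 vs Hap198: 6
  Hap371 vs Hap146: 6
  Hap371 vs Hap198: 5
  Hap146 vs Hap198: 3
The largest is 7, between Hap28 and Hap371.

7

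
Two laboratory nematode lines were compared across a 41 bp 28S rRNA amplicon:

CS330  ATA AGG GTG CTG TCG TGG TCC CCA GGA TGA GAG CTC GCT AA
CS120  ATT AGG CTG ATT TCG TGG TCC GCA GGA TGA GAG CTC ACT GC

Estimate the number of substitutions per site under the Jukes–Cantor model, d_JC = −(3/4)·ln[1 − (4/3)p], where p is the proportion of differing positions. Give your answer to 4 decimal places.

0.2260

Mismatches occur at site 3 (A↔T), site 7 (G↔C), site 10 (C↔A), site 12 (G↔T), site 22 (C↔G), site 37 (G↔A), site 40 (A↔G), site 41 (A↔C).
p = 8/41 = 0.195122.
d = −0.75 · ln(1 − (4/3)·0.195122) = −0.75 · ln(0.739837) = −0.75 · (-0.301325) = 0.2260.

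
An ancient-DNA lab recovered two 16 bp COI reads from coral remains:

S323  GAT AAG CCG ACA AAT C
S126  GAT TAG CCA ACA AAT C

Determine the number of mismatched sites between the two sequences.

Mismatches occur at site 4 (A↔T), site 9 (G↔A).
That gives 2 mismatches out of 16 aligned sites, so the Hamming distance is 2.

2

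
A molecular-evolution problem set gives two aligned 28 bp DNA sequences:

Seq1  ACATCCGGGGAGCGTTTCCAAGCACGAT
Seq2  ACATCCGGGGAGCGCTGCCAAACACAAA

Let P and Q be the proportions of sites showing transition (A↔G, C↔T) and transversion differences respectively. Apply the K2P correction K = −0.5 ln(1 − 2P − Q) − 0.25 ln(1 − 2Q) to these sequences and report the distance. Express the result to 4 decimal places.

0.2068

The sequences differ at positions 15 (T/C, transition), 17 (T/G, transversion), 22 (G/A, transition), 26 (G/A, transition), 28 (T/A, transversion).
Of the 5 differences, 3 transitions and 2 transversions over 28 sites: P = 3/28 = 0.107143, Q = 2/28 = 0.071429.
d = −0.5·ln(0.714285) − 0.25·ln(0.857142) = −0.5·(-0.336473) − 0.25·(-0.154152) = 0.2068.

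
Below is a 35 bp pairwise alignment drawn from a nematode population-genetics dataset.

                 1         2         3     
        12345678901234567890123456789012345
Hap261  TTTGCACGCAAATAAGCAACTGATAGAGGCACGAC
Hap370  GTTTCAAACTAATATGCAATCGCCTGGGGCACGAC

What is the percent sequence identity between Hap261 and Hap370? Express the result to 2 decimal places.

Mismatches occur at site 1 (T→G), site 4 (G→T), site 7 (C→A), site 8 (G→A), site 10 (A→T), site 15 (A→T), site 20 (C→T), site 21 (T→C), site 23 (A→C), site 24 (T→C), site 25 (A→T), site 27 (A→G).
23 of the 35 sites match, so the percent identity is 23/35 × 100 = 65.71%.

65.71%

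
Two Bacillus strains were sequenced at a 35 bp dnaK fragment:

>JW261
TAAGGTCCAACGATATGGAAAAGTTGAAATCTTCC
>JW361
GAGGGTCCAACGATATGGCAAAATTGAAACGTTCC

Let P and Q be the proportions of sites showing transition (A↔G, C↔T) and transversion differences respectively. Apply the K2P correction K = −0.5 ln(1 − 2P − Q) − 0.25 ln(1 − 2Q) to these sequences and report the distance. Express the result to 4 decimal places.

0.1956

Differing sites — 1:T/G (Tv); 3:A/G (Ti); 19:A/C (Tv); 23:G/A (Ti); 30:T/C (Ti); 31:C/G (Tv).
Of the 6 differences, 3 transitions and 3 transversions over 35 sites: P = 3/35 = 0.085714, Q = 3/35 = 0.085714.
d = −0.5·ln(0.742858) − 0.25·ln(0.828572) = −0.5·(-0.297250) − 0.25·(-0.188052) = 0.1956.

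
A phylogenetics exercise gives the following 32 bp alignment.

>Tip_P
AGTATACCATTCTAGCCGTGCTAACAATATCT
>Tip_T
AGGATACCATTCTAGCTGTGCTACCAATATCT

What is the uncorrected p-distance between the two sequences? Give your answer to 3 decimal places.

Differing sites — 3:T/G; 17:C/T; 24:A/C.
There are 3 differences over 32 sites, so p = 3/32 = 0.094.

0.094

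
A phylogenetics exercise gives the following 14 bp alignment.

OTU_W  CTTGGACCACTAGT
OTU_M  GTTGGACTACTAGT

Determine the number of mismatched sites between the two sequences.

2

Mismatches occur at site 1 (C/G), site 8 (C/T).
That gives 2 mismatches out of 14 aligned sites, so the Hamming distance is 2.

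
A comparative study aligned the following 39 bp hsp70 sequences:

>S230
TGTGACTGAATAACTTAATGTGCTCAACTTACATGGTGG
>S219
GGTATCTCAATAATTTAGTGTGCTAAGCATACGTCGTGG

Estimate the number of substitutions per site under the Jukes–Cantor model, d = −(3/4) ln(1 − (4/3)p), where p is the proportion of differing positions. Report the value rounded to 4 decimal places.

0.3538

Mismatches occur at site 1 (T↔G), site 4 (G↔A), site 5 (A↔T), site 8 (G↔C), site 14 (C↔T), site 18 (A↔G), site 25 (C↔A), site 27 (A↔G), site 29 (T↔A), site 33 (A↔G), site 35 (G↔C).
p = 11/39 = 0.282051.
d = −0.75 · ln(1 − (4/3)·0.282051) = −0.75 · ln(0.623932) = −0.75 · (-0.471714) = 0.3538.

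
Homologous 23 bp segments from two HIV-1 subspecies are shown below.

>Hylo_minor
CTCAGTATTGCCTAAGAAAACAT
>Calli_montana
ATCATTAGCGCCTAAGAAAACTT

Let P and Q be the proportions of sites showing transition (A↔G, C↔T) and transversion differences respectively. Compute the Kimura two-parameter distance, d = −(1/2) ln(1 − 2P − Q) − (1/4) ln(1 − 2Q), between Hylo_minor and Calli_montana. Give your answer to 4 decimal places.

Mismatches occur at site 1 (C→A, transversion), site 5 (G→T, transversion), site 8 (T→G, transversion), site 9 (T→C, transition), site 22 (A→T, transversion).
Of the 5 differences, 1 transition and 4 transversions over 23 sites: P = 1/23 = 0.043478, Q = 4/23 = 0.173913.
d = −0.5·ln(0.739131) − 0.25·ln(0.652174) = −0.5·(-0.302280) − 0.25·(-0.427444) = 0.2580.

0.2580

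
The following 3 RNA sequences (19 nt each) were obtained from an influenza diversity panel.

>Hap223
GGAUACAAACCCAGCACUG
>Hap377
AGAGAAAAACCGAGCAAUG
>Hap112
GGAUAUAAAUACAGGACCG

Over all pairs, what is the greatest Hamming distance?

9

Pairwise Hamming distances:
  Hap223 vs Hap377: 5
  Hap223 vs Hap112: 5
  Hap377 vs Hap112: 9
The largest is 9, between Hap377 and Hap112.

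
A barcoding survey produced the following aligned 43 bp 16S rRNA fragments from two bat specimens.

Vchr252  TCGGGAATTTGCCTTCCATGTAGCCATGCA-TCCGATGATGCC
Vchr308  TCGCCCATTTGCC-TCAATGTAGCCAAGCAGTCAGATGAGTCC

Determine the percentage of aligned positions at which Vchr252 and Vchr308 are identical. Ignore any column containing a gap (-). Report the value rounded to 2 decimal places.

80.49%

Excluding the 2 gap columns leaves 41 comparable sites.
Differing sites — 4:G/C; 5:G/C; 6:A/C; 17:C/A; 27:T/A; 34:C/A; 40:T/G; 41:G/T.
33 of the 41 comparable sites match, so the percent identity is 33/41 × 100 = 80.49%.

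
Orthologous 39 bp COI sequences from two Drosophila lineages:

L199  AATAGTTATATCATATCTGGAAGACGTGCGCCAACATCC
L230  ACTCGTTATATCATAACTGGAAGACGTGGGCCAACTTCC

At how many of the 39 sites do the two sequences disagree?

The sequences differ at positions 2 (A/C), 4 (A/C), 16 (T/A), 29 (C/G), 36 (A/T).
That gives 5 mismatches out of 39 aligned sites, so the Hamming distance is 5.

5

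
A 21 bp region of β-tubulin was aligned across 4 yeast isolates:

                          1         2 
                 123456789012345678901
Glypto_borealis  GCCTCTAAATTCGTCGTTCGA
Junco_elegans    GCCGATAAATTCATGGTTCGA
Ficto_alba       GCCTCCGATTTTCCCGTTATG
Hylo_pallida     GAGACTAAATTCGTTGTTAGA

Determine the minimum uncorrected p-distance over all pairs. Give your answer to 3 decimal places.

0.190

Pairwise Hamming distances:
  Glypto_borealis vs Junco_elegans: 4
  Glypto_borealis vs Ficto_alba: 9
  Glypto_borealis vs Hylo_pallida: 5
  Junco_elegans vs Ficto_alba: 12
  Junco_elegans vs Hylo_pallida: 7
  Ficto_alba vs Hylo_pallida: 12
The smallest is 4 mismatches, between Glypto_borealis and Junco_elegans; p = 4/21 = 0.190.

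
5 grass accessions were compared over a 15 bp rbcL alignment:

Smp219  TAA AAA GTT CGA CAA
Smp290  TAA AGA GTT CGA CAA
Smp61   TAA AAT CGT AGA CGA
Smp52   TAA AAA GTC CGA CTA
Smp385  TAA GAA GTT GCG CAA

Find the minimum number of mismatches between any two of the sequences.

1

Pairwise Hamming distances:
  Smp219 vs Smp290: 1
  Smp219 vs Smp61: 5
  Smp219 vs Smp52: 2
  Smp219 vs Smp385: 4
  Smp290 vs Smp61: 6
  Smp290 vs Smp52: 3
  Smp290 vs Smp385: 5
  Smp61 vs Smp52: 6
  Smp61 vs Smp385: 8
  Smp52 vs Smp385: 6
The smallest is 1, between Smp219 and Smp290.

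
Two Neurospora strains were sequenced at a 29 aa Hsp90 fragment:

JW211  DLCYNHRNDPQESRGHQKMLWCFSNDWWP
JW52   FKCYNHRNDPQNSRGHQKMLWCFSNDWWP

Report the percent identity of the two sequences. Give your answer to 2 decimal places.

89.66%

The sequences differ at positions 1 (D/F), 2 (L/K), 12 (E/N).
26 of the 29 sites match, so the percent identity is 26/29 × 100 = 89.66%.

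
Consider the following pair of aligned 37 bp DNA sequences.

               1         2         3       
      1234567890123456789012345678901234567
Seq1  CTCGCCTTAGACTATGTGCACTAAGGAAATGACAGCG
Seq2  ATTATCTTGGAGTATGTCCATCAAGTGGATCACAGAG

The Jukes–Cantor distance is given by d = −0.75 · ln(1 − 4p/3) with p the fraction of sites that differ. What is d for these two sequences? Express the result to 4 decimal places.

0.5266

Mismatches occur at site 1 (C→A), site 3 (C→T), site 4 (G→A), site 5 (C→T), site 9 (A→G), site 12 (C→G), site 18 (G→C), site 21 (C→T), site 22 (T→C), site 26 (G→T), site 27 (A→G), site 28 (A→G), site 31 (G→C), site 36 (C→A).
p = 14/37 = 0.378378.
d = −0.75 · ln(1 − (4/3)·0.378378) = −0.75 · ln(0.495496) = −0.75 · (-0.702196) = 0.5266.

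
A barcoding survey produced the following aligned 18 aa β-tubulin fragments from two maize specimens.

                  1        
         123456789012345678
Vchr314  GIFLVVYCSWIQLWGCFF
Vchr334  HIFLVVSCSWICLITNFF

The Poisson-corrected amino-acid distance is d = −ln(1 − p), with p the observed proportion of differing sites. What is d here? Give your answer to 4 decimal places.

The sequences differ at positions 1 (G/H), 7 (Y/S), 12 (Q/C), 14 (W/I), 15 (G/T), 16 (C/N).
p = 6/18 = 0.333333.
d = −ln(1 − 0.333333) = −ln(0.666667) = 0.4055.

0.4055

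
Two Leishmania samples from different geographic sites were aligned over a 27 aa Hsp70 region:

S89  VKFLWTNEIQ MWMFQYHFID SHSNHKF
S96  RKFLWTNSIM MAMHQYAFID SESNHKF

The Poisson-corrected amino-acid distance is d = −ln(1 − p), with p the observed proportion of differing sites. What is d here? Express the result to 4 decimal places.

0.3001

Differing sites — 1:V/R; 8:E/S; 10:Q/M; 12:W/A; 14:F/H; 17:H/A; 22:H/E.
p = 7/27 = 0.259259.
d = −ln(1 − 0.259259) = −ln(0.740741) = 0.3001.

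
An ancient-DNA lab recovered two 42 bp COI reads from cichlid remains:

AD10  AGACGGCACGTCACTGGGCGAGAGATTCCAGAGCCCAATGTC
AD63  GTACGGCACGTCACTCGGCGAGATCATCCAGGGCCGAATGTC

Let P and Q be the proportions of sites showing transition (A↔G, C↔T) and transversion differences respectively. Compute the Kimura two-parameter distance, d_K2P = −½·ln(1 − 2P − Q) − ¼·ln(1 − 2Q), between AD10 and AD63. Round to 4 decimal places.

0.2201

Mismatches occur at site 1 (A↔G, transition), site 2 (G↔T, transversion), site 16 (G↔C, transversion), site 24 (G↔T, transversion), site 25 (A↔C, transversion), site 26 (T↔A, transversion), site 32 (A↔G, transition), site 36 (C↔G, transversion).
Of the 8 differences, 2 transitions and 6 transversions over 42 sites: P = 2/42 = 0.047619, Q = 6/42 = 0.142857.
d = −0.5·ln(0.761905) − 0.25·ln(0.714286) = −0.5·(-0.271933) − 0.25·(-0.336472) = 0.2201.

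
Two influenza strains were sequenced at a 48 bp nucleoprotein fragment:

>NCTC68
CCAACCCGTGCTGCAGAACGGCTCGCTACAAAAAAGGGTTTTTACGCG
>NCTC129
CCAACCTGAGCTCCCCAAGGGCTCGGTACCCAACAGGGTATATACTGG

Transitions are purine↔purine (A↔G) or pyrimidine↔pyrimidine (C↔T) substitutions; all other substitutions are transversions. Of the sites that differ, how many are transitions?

1

Differing sites — 7:C/T (Ti); 9:T/A (Tv); 13:G/C (Tv); 15:A/C (Tv); 16:G/C (Tv); 19:C/G (Tv); 26:C/G (Tv); 30:A/C (Tv); 31:A/C (Tv); 34:A/C (Tv); 40:T/A (Tv); 42:T/A (Tv); 46:G/T (Tv); 47:C/G (Tv).
Of the 14 differences, 1 transition and 13 transversions, so the answer is 1.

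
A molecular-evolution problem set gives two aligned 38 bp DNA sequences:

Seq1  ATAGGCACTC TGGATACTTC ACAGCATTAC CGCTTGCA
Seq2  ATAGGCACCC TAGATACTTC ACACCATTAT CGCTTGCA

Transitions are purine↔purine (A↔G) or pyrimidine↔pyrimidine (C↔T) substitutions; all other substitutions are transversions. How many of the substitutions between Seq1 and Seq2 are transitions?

3

The sequences differ at positions 9 (T/C, transition), 12 (G/A, transition), 24 (G/C, transversion), 30 (C/T, transition).
Of the 4 differences, 3 transitions and 1 transversion, so the answer is 3.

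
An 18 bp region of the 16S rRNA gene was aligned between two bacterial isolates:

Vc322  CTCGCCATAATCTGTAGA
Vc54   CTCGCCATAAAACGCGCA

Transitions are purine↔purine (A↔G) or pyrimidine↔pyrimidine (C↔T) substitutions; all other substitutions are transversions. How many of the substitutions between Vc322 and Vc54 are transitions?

Differing sites — 11:T/A (Tv); 12:C/A (Tv); 13:T/C (Ti); 15:T/C (Ti); 16:A/G (Ti); 17:G/C (Tv).
Of the 6 differences, 3 transitions and 3 transversions, so the answer is 3.

3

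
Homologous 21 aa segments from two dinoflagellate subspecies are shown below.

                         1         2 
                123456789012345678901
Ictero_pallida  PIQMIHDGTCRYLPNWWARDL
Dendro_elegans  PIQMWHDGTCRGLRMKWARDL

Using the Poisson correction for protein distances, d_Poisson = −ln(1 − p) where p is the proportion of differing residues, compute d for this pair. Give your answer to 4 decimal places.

0.2719

Mismatches occur at site 5 (I↔W), site 12 (Y↔G), site 14 (P↔R), site 15 (N↔M), site 16 (W↔K).
p = 5/21 = 0.238095.
d = −ln(1 − 0.238095) = −ln(0.761905) = 0.2719.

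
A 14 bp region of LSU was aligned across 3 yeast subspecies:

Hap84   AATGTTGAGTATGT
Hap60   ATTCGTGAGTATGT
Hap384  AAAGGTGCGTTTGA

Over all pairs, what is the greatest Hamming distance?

Pairwise Hamming distances:
  Hap84 vs Hap60: 3
  Hap84 vs Hap384: 5
  Hap60 vs Hap384: 6
The largest is 6, between Hap60 and Hap384.

6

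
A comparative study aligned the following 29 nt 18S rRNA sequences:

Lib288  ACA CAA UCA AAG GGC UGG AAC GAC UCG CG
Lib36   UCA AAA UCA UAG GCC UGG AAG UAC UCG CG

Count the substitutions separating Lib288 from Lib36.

The sequences differ at positions 1 (A/U), 4 (C/A), 10 (A/U), 14 (G/C), 21 (C/G), 22 (G/U).
That gives 6 mismatches out of 29 aligned sites, so the Hamming distance is 6.

6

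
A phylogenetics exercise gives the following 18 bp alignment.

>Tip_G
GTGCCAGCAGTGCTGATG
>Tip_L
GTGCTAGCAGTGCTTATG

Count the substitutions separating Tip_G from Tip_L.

Differing sites — 5:C/T; 15:G/T.
That gives 2 mismatches out of 18 aligned sites, so the Hamming distance is 2.

2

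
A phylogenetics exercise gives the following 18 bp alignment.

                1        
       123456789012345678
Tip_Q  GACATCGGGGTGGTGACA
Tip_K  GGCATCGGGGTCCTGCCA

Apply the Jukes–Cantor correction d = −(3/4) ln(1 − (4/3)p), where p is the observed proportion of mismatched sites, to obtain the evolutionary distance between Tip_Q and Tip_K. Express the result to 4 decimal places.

0.2635

Mismatches occur at site 2 (A/G), site 12 (G/C), site 13 (G/C), site 16 (A/C).
p = 4/18 = 0.222222.
d = −0.75 · ln(1 − (4/3)·0.222222) = −0.75 · ln(0.703704) = −0.75 · (-0.351397) = 0.2635.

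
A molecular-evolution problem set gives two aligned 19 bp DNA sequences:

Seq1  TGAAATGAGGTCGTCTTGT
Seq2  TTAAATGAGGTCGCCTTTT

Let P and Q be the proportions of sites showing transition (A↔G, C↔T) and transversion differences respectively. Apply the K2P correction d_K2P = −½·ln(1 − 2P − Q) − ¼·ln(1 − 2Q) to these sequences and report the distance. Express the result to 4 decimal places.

Differing sites — 2:G/T (Tv); 14:T/C (Ti); 18:G/T (Tv).
Of the 3 differences, 1 transition and 2 transversions over 19 sites: P = 1/19 = 0.052632, Q = 2/19 = 0.105263.
d = −0.5·ln(0.789473) − 0.25·ln(0.789474) = −0.5·(-0.236390) − 0.25·(-0.236388) = 0.1773.

0.1773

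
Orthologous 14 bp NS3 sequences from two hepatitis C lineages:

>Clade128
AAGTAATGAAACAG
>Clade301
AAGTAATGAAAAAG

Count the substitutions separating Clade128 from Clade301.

A single mismatch occurs at site 12 (C→A).
That gives 1 mismatch out of 14 aligned sites, so the Hamming distance is 1.

1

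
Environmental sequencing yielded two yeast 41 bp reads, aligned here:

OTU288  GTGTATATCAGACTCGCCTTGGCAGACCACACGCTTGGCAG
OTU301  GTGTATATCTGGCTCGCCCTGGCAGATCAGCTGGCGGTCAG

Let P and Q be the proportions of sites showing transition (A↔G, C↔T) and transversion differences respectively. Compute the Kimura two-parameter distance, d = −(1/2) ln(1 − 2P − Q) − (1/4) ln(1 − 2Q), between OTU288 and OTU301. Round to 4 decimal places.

Differing sites — 10:A/T (Tv); 12:A/G (Ti); 19:T/C (Ti); 27:C/T (Ti); 30:C/G (Tv); 31:A/C (Tv); 32:C/T (Ti); 34:C/G (Tv); 35:T/C (Ti); 36:T/G (Tv); 38:G/T (Tv).
Of the 11 differences, 5 transitions and 6 transversions over 41 sites: P = 5/41 = 0.121951, Q = 6/41 = 0.146341.
d = −0.5·ln(0.609757) − 0.25·ln(0.707318) = −0.5·(-0.494695) − 0.25·(-0.346275) = 0.3339.

0.3339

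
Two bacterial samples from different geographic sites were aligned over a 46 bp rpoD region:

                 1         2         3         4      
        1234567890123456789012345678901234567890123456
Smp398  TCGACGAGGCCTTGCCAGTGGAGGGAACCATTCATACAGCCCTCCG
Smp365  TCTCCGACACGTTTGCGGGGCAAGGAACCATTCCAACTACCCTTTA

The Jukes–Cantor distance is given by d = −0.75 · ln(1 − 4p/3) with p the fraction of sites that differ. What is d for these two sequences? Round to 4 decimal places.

Differing sites — 3:G/T; 4:A/C; 8:G/C; 9:G/A; 11:C/G; 14:G/T; 15:C/G; 17:A/G; 19:T/G; 21:G/C; 23:G/A; 34:A/C; 35:T/A; 38:A/T; 39:G/A; 44:C/T; 45:C/T; 46:G/A.
p = 18/46 = 0.391304.
d = −0.75 · ln(1 − (4/3)·0.391304) = −0.75 · ln(0.478261) = −0.75 · (-0.737599) = 0.5532.

0.5532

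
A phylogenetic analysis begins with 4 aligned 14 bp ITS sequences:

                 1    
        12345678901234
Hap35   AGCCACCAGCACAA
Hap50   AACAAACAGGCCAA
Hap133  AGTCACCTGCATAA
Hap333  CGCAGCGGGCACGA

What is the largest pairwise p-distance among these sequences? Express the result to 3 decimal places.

Pairwise Hamming distances:
  Hap35 vs Hap50: 5
  Hap35 vs Hap133: 3
  Hap35 vs Hap333: 6
  Hap50 vs Hap133: 8
  Hap50 vs Hap333: 9
  Hap133 vs Hap333: 8
The largest is 9 mismatches, between Hap50 and Hap333; p = 9/14 = 0.643.

0.643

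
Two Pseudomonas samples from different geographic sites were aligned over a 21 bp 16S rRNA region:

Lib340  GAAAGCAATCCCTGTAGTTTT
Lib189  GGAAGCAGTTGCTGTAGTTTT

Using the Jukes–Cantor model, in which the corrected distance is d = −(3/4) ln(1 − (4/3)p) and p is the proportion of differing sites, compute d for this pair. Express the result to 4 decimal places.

0.2197

The sequences differ at positions 2 (A/G), 8 (A/G), 10 (C/T), 11 (C/G).
p = 4/21 = 0.190476.
d = −0.75 · ln(1 − (4/3)·0.190476) = −0.75 · ln(0.746032) = −0.75 · (-0.292987) = 0.2197.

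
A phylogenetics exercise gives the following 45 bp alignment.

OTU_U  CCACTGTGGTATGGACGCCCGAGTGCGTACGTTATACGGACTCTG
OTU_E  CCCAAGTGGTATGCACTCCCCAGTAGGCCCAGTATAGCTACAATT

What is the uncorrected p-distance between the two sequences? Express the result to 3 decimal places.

Mismatches occur at site 3 (A/C), site 4 (C/A), site 5 (T/A), site 14 (G/C), site 17 (G/T), site 21 (G/C), site 25 (G/A), site 26 (C/G), site 28 (T/C), site 29 (A/C), site 31 (G/A), site 32 (T/G), site 37 (C/G), site 38 (G/C), site 39 (G/T), site 42 (T/A), site 43 (C/A), site 45 (G/T).
There are 18 differences over 45 sites, so p = 18/45 = 0.400.

0.400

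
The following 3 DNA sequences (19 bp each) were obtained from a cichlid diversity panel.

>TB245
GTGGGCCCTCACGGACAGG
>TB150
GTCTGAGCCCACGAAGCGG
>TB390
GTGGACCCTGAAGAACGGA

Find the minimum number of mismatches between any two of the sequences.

Pairwise Hamming distances:
  TB245 vs TB150: 8
  TB245 vs TB390: 6
  TB150 vs TB390: 11
The smallest is 6, between TB245 and TB390.

6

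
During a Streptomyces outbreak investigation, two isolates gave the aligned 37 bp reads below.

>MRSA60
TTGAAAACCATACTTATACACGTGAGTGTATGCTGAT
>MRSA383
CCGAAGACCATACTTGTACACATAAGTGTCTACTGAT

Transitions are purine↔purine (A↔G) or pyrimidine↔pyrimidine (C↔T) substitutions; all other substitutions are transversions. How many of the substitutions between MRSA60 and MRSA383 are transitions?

Mismatches occur at site 1 (T/C, transition), site 2 (T/C, transition), site 6 (A/G, transition), site 16 (A/G, transition), site 22 (G/A, transition), site 24 (G/A, transition), site 30 (A/C, transversion), site 32 (G/A, transition).
Of the 8 differences, 7 transitions and 1 transversion, so the answer is 7.

7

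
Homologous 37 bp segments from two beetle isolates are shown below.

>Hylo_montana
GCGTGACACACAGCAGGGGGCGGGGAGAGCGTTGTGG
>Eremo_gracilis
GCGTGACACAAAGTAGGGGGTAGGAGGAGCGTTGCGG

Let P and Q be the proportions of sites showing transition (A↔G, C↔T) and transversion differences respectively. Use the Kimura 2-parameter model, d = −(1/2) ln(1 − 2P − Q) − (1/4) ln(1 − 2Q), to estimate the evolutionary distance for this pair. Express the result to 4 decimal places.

Mismatches occur at site 11 (C↔A, transversion), site 14 (C↔T, transition), site 21 (C↔T, transition), site 22 (G↔A, transition), site 25 (G↔A, transition), site 26 (A↔G, transition), site 35 (T↔C, transition).
Of the 7 differences, 6 transitions and 1 transversion over 37 sites: P = 6/37 = 0.162162, Q = 1/37 = 0.027027.
d = −0.5·ln(0.648649) − 0.25·ln(0.945946) = −0.5·(-0.432864) − 0.25·(-0.055570) = 0.2303.

0.2303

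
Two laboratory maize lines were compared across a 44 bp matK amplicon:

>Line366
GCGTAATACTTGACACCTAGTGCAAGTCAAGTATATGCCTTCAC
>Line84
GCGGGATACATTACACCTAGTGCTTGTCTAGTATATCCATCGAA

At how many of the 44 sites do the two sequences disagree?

Differing sites — 4:T/G; 5:A/G; 10:T/A; 12:G/T; 24:A/T; 25:A/T; 29:A/T; 37:G/C; 39:C/A; 41:T/C; 42:C/G; 44:C/A.
That gives 12 mismatches out of 44 aligned sites, so the Hamming distance is 12.

12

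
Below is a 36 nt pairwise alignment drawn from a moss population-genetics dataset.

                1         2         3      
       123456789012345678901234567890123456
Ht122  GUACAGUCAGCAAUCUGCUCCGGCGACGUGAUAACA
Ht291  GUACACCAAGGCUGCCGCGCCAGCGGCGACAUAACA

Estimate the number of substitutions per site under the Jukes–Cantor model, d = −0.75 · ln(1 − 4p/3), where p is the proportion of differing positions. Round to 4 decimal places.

0.4926

The sequences differ at positions 6 (G/C), 7 (U/C), 8 (C/A), 11 (C/G), 12 (A/C), 13 (A/U), 14 (U/G), 16 (U/C), 19 (U/G), 22 (G/A), 26 (A/G), 29 (U/A), 30 (G/C).
p = 13/36 = 0.361111.
d = −0.75 · ln(1 − (4/3)·0.361111) = −0.75 · ln(0.518519) = −0.75 · (-0.656779) = 0.4926.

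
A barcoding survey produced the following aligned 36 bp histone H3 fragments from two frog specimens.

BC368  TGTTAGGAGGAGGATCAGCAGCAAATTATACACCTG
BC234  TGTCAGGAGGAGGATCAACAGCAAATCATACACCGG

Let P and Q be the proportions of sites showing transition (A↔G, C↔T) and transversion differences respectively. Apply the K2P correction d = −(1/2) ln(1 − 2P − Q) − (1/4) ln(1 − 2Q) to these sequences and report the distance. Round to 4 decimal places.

The sequences differ at positions 4 (T/C, transition), 18 (G/A, transition), 27 (T/C, transition), 35 (T/G, transversion).
Of the 4 differences, 3 transitions and 1 transversion over 36 sites: P = 3/36 = 0.083333, Q = 1/36 = 0.027778.
d = −0.5·ln(0.805556) − 0.25·ln(0.944444) = −0.5·(-0.216223) − 0.25·(-0.057159) = 0.1224.

0.1224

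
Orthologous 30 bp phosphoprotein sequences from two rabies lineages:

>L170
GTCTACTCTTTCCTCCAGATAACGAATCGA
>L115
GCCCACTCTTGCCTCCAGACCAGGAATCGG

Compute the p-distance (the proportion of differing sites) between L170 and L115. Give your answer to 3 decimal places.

Mismatches occur at site 2 (T/C), site 4 (T/C), site 11 (T/G), site 20 (T/C), site 21 (A/C), site 23 (C/G), site 30 (A/G).
There are 7 differences over 30 sites, so p = 7/30 = 0.233.

0.233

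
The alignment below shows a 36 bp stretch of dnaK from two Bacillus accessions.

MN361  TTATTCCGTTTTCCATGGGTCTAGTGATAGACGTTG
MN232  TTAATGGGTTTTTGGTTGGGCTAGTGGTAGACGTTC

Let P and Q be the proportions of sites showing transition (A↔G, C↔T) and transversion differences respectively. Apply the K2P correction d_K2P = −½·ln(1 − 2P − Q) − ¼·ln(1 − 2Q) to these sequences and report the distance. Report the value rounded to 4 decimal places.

0.3471

Mismatches occur at site 4 (T→A, transversion), site 6 (C→G, transversion), site 7 (C→G, transversion), site 13 (C→T, transition), site 14 (C→G, transversion), site 15 (A→G, transition), site 17 (G→T, transversion), site 20 (T→G, transversion), site 27 (A→G, transition), site 36 (G→C, transversion).
Of the 10 differences, 3 transitions and 7 transversions over 36 sites: P = 3/36 = 0.083333, Q = 7/36 = 0.194444.
d = −0.5·ln(0.638890) − 0.25·ln(0.611112) = −0.5·(-0.448023) − 0.25·(-0.492475) = 0.3471.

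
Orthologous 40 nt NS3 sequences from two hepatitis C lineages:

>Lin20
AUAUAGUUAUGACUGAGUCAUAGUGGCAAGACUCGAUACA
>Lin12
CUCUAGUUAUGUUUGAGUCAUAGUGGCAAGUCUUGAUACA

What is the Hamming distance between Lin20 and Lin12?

The sequences differ at positions 1 (A/C), 3 (A/C), 12 (A/U), 13 (C/U), 31 (A/U), 34 (C/U).
That gives 6 mismatches out of 40 aligned sites, so the Hamming distance is 6.

6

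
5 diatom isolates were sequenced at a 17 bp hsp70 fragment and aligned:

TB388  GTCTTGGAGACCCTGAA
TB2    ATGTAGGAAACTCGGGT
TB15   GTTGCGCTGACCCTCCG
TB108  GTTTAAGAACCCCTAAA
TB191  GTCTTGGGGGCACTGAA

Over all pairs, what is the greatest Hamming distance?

12

Pairwise Hamming distances:
  TB388 vs TB2: 8
  TB388 vs TB15: 8
  TB388 vs TB108: 6
  TB388 vs TB191: 3
  TB2 vs TB15: 12
  TB2 vs TB108: 9
  TB2 vs TB191: 10
  TB15 vs TB108: 10
  TB15 vs TB191: 10
  TB108 vs TB191: 8
The largest is 12, between TB2 and TB15.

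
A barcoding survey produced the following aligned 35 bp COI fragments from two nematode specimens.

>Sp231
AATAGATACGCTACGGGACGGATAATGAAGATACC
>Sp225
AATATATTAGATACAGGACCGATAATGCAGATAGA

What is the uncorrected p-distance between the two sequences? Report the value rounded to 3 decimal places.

0.257

The sequences differ at positions 5 (G/T), 8 (A/T), 9 (C/A), 11 (C/A), 15 (G/A), 20 (G/C), 28 (A/C), 34 (C/G), 35 (C/A).
There are 9 differences over 35 sites, so p = 9/35 = 0.257.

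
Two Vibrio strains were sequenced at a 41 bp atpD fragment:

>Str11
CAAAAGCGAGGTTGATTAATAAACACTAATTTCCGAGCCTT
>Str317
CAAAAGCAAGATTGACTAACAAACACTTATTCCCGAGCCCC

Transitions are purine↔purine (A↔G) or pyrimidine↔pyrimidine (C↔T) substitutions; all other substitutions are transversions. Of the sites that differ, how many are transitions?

Mismatches occur at site 8 (G/A, transition), site 11 (G/A, transition), site 16 (T/C, transition), site 20 (T/C, transition), site 28 (A/T, transversion), site 32 (T/C, transition), site 40 (T/C, transition), site 41 (T/C, transition).
Of the 8 differences, 7 transitions and 1 transversion, so the answer is 7.

7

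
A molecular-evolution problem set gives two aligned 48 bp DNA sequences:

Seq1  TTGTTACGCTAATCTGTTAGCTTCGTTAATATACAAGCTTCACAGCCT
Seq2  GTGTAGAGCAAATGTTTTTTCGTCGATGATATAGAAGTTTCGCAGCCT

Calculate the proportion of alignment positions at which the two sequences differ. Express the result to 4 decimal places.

Mismatches occur at site 1 (T→G), site 5 (T→A), site 6 (A→G), site 7 (C→A), site 10 (T→A), site 14 (C→G), site 16 (G→T), site 19 (A→T), site 20 (G→T), site 22 (T→G), site 26 (T→A), site 28 (A→G), site 34 (C→G), site 38 (C→T), site 42 (A→G).
There are 15 differences over 48 sites, so p = 15/48 = 0.3125.

0.3125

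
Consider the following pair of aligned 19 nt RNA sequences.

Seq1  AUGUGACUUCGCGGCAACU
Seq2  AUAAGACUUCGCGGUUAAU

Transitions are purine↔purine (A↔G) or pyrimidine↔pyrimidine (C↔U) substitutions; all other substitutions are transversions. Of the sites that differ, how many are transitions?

Differing sites — 3:G/A (Ti); 4:U/A (Tv); 15:C/U (Ti); 16:A/U (Tv); 18:C/A (Tv).
Of the 5 differences, 2 transitions and 3 transversions, so the answer is 2.

2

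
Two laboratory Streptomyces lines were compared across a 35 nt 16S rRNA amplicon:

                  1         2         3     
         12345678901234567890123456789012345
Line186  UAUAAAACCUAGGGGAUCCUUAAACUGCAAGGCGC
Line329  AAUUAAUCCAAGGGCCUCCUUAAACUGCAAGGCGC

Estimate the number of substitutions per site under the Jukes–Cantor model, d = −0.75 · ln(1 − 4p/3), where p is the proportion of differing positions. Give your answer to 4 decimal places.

Mismatches occur at site 1 (U/A), site 4 (A/U), site 7 (A/U), site 10 (U/A), site 15 (G/C), site 16 (A/C).
p = 6/35 = 0.171429.
d = −0.75 · ln(1 − (4/3)·0.171429) = −0.75 · ln(0.771428) = −0.75 · (-0.259512) = 0.1946.

0.1946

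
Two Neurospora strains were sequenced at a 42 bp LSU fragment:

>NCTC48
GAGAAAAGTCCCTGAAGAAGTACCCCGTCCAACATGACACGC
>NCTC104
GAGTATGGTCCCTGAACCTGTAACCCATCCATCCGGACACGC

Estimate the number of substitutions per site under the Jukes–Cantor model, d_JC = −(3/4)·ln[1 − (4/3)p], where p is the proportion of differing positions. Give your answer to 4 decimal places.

Mismatches occur at site 4 (A→T), site 6 (A→T), site 7 (A→G), site 17 (G→C), site 18 (A→C), site 19 (A→T), site 23 (C→A), site 27 (G→A), site 32 (A→T), site 34 (A→C), site 35 (T→G).
p = 11/42 = 0.261905.
d = −0.75 · ln(1 − (4/3)·0.261905) = −0.75 · ln(0.650793) = −0.75 · (-0.429564) = 0.3222.

0.3222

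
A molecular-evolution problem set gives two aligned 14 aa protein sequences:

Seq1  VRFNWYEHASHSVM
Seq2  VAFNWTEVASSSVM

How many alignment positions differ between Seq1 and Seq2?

Mismatches occur at site 2 (R↔A), site 6 (Y↔T), site 8 (H↔V), site 11 (H↔S).
That gives 4 mismatches out of 14 aligned sites, so the Hamming distance is 4.

4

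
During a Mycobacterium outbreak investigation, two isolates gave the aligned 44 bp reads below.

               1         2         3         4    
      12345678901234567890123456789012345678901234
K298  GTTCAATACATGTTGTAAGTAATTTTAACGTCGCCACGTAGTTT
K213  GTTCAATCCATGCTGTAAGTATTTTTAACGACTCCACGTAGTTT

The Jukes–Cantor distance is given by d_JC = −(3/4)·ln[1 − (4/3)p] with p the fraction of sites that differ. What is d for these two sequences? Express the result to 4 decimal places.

0.1232

Differing sites — 8:A/C; 13:T/C; 22:A/T; 31:T/A; 33:G/T.
p = 5/44 = 0.113636.
d = −0.75 · ln(1 − (4/3)·0.113636) = −0.75 · ln(0.848485) = −0.75 · (-0.164303) = 0.1232.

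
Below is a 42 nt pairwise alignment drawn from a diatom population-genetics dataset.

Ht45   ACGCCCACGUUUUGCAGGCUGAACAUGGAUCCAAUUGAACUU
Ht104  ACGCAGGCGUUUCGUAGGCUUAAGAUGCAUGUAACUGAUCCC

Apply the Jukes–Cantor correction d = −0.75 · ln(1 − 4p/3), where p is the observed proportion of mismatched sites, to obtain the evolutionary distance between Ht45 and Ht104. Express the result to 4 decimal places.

Differing sites — 5:C/A; 6:C/G; 7:A/G; 13:U/C; 15:C/U; 21:G/U; 24:C/G; 28:G/C; 31:C/G; 32:C/U; 35:U/C; 39:A/U; 41:U/C; 42:U/C.
p = 14/42 = 0.333333.
d = −0.75 · ln(1 − (4/3)·0.333333) = −0.75 · ln(0.555556) = −0.75 · (-0.587786) = 0.4408.

0.4408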